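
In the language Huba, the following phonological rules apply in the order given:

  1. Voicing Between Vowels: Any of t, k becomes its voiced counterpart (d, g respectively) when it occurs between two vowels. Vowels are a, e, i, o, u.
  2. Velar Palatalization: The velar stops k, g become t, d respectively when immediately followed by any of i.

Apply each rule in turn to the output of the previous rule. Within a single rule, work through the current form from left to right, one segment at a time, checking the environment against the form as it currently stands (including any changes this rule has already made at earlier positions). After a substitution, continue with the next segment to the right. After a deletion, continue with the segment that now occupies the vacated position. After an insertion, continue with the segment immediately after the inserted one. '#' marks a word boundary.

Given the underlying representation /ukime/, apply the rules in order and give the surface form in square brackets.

1 Voicing Between Vowels: [ukime] → [ugime]
2 Velar Palatalization: [ugime] → [udime]

[udime]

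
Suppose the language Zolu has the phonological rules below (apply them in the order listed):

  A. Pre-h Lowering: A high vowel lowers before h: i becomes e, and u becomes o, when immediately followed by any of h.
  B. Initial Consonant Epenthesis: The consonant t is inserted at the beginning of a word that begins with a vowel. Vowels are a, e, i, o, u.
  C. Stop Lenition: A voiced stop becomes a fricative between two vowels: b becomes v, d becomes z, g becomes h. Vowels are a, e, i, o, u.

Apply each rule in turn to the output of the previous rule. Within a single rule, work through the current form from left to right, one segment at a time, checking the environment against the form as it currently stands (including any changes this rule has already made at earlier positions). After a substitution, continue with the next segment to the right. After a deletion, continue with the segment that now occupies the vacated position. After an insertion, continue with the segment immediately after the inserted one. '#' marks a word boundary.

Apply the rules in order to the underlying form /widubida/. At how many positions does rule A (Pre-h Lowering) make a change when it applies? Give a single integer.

A Pre-h Lowering: no change — [widubida]
B Initial Consonant Epenthesis: no change — [widubida]
C Stop Lenition: [widubida] → [wizuviza]
Rule A changed 0 position(s).

0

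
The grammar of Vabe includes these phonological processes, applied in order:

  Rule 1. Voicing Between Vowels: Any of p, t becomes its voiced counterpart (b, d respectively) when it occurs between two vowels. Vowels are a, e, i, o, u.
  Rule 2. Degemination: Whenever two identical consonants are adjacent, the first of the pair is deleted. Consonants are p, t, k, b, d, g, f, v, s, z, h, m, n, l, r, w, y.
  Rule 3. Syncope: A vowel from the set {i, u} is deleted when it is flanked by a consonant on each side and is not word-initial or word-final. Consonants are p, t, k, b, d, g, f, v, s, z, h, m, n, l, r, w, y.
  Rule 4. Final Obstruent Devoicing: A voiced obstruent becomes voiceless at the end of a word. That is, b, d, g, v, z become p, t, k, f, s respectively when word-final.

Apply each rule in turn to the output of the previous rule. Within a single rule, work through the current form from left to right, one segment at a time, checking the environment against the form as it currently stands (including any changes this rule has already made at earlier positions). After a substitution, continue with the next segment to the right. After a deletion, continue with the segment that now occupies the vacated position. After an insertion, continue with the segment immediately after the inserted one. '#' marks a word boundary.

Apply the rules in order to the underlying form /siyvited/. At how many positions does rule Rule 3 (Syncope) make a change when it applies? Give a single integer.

2

Rule 1 Voicing Between Vowels: [siyvited] → [siyvided]
Rule 2 Degemination: no change — [siyvided]
Rule 3 Syncope: [siyvided] → [syvded]
Rule 4 Final Obstruent Devoicing: [syvded] → [syvdet]
Rule Rule 3 changed 2 position(s).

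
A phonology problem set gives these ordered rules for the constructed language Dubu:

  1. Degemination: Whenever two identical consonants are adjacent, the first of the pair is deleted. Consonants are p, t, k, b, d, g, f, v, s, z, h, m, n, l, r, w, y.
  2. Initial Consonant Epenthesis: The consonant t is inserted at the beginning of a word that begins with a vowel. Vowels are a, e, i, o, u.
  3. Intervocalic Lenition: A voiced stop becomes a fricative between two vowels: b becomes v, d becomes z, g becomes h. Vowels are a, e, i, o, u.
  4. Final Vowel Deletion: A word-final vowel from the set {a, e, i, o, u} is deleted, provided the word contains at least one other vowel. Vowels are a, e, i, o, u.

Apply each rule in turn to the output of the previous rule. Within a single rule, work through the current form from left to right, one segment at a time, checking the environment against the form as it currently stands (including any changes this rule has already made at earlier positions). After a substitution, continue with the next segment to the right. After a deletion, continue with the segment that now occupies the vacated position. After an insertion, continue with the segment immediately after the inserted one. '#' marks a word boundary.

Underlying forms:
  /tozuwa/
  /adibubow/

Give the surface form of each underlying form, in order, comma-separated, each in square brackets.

/tozuwa/:
  1 Degemination: no change — [tozuwa]
  2 Initial Consonant Epenthesis: no change — [tozuwa]
  3 Intervocalic Lenition: no change — [tozuwa]
  4 Final Vowel Deletion: [tozuwa] → [tozuw]
/adibubow/:
  1 Degemination: no change — [adibubow]
  2 Initial Consonant Epenthesis: [adibubow] → [tadibubow]
  3 Intervocalic Lenition: [tadibubow] → [tazivuvow]
  4 Final Vowel Deletion: no change — [tazivuvow]

[tozuw], [tazivuvow]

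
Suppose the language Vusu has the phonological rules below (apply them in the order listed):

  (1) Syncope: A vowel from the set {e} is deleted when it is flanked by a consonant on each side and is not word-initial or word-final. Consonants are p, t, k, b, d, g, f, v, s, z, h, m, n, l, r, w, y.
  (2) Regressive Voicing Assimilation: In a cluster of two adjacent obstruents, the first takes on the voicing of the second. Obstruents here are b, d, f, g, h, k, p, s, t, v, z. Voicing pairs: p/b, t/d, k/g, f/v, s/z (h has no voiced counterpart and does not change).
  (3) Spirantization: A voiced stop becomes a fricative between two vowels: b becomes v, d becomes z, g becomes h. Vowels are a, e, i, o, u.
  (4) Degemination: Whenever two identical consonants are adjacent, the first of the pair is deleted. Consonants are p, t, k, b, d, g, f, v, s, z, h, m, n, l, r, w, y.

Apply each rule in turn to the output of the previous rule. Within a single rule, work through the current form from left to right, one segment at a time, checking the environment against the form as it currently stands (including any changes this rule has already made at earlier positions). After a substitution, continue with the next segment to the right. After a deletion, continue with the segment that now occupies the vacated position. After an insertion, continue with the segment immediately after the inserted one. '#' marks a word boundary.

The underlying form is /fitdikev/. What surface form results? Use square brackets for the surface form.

(1) Syncope: [fitdikev] → [fitdikv]
(2) Regressive Voicing Assimilation: [fitdikv] → [fiddigv]
(3) Spirantization: no change — [fiddigv]
(4) Degemination: [fiddigv] → [fidigv]

[fidigv]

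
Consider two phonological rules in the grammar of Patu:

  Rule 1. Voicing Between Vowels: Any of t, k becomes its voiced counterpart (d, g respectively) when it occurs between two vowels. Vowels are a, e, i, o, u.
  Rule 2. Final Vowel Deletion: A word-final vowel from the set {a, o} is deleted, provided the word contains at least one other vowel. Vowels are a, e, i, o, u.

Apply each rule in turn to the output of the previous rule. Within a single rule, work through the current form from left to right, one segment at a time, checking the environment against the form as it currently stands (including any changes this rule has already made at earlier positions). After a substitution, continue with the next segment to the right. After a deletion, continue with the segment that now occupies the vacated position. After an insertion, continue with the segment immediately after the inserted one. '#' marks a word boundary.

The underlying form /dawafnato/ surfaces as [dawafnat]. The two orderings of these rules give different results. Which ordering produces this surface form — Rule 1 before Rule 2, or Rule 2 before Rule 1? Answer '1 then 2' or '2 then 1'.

2 then 1

Order 1 then 2:
  1 Voicing Between Vowels: [dawafnato] → [dawafnado]
  2 Final Vowel Deletion: [dawafnado] → [dawafnad]
  result: [dawafnad]
Order 2 then 1:
  2 Final Vowel Deletion: [dawafnato] → [dawafnat]
  1 Voicing Between Vowels: no change — [dawafnat]
  result: [dawafnat]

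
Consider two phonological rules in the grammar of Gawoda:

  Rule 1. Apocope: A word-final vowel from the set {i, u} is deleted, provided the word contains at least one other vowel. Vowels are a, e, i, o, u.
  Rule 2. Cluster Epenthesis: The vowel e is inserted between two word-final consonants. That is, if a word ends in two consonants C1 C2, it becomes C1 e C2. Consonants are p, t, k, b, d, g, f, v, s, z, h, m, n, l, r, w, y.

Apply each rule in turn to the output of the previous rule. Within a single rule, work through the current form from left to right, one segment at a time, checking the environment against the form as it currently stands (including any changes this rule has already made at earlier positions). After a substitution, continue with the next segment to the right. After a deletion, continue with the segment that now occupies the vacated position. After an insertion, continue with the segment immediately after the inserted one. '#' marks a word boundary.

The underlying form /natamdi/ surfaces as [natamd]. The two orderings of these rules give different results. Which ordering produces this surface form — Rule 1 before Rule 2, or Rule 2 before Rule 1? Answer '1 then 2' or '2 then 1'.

2 then 1

Order 1 then 2:
  1 Apocope: [natamdi] → [natamd]
  2 Cluster Epenthesis: [natamd] → [natamed]
  result: [natamed]
Order 2 then 1:
  2 Cluster Epenthesis: no change — [natamdi]
  1 Apocope: [natamdi] → [natamd]
  result: [natamd]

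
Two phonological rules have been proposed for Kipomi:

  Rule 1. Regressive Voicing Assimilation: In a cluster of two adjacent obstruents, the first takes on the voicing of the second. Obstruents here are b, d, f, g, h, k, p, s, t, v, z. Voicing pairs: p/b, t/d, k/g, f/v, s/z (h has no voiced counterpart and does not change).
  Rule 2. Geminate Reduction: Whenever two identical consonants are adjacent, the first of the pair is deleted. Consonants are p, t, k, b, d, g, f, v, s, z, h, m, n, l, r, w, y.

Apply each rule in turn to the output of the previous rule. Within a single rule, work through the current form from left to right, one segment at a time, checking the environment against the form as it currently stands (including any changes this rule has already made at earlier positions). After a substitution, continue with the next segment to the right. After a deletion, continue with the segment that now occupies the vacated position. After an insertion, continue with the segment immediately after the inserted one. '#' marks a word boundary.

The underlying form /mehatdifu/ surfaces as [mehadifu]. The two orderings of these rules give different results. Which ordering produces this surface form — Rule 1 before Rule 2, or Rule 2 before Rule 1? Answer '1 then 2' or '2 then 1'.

1 then 2

Order 1 then 2:
  1 Regressive Voicing Assimilation: [mehatdifu] → [mehaddifu]
  2 Geminate Reduction: [mehaddifu] → [mehadifu]
  result: [mehadifu]
Order 2 then 1:
  2 Geminate Reduction: no change — [mehatdifu]
  1 Regressive Voicing Assimilation: [mehatdifu] → [mehaddifu]
  result: [mehaddifu]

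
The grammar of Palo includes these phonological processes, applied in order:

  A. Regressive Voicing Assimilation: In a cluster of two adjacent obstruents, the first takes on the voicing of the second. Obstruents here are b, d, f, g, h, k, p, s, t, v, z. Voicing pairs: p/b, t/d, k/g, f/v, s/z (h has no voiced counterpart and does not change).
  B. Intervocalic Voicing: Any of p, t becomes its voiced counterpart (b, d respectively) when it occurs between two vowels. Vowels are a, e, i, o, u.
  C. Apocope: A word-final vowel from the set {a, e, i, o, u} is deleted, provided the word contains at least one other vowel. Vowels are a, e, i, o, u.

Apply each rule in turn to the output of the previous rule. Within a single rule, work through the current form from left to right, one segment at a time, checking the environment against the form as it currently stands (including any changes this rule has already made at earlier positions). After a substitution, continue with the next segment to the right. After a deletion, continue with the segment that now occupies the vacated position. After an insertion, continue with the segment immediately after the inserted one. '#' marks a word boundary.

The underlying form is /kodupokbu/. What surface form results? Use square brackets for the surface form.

[kodubogb]

A Regressive Voicing Assimilation: [kodupokbu] → [kodupogbu]
B Intervocalic Voicing: [kodupogbu] → [kodubogbu]
C Apocope: [kodubogbu] → [kodubogb]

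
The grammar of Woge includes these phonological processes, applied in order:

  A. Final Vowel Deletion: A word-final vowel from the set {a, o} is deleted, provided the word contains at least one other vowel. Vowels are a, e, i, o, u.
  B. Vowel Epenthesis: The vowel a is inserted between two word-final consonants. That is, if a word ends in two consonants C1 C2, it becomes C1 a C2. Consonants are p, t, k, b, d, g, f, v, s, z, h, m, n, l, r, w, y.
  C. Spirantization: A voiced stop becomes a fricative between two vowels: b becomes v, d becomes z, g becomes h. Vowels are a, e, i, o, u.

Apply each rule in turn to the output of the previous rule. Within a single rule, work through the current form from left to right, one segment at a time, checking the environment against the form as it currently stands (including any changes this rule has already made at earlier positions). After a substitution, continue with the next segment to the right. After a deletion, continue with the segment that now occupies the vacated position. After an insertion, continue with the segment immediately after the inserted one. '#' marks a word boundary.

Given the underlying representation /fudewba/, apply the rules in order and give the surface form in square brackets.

[fuzewab]

A Final Vowel Deletion: [fudewba] → [fudewb]
B Vowel Epenthesis: [fudewb] → [fudewab]
C Spirantization: [fudewab] → [fuzewab]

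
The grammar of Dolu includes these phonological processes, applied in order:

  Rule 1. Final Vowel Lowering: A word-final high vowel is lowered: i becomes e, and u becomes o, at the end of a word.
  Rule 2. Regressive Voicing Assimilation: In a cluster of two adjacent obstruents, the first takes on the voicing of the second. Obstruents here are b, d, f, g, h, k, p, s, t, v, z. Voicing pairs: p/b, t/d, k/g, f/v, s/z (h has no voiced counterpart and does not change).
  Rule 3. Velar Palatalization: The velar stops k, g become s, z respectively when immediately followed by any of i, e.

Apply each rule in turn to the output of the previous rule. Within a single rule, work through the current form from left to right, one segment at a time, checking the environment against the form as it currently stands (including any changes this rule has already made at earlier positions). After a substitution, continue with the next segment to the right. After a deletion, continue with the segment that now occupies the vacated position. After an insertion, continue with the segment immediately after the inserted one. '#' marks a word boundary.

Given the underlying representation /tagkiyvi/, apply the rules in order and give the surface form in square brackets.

Rule 1 Final Vowel Lowering: [tagkiyvi] → [tagkiyve]
Rule 2 Regressive Voicing Assimilation: [tagkiyve] → [takkiyve]
Rule 3 Velar Palatalization: [takkiyve] → [taksiyve]

[taksiyve]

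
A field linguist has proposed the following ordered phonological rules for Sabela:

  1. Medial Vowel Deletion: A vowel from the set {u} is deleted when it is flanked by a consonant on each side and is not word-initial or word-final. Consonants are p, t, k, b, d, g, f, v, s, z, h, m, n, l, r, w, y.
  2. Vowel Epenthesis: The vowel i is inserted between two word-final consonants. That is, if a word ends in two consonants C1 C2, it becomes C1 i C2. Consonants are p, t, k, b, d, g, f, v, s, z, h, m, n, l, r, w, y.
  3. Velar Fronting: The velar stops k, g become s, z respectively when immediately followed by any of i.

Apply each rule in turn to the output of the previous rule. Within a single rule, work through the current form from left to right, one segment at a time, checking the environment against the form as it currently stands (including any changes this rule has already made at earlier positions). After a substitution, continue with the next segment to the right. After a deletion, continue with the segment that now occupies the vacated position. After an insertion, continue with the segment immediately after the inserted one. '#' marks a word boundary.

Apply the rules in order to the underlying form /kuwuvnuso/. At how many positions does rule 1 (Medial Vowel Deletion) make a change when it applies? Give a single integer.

3

1 Medial Vowel Deletion: [kuwuvnuso] → [kwvnso]
2 Vowel Epenthesis: no change — [kwvnso]
3 Velar Fronting: no change — [kwvnso]
Rule 1 changed 3 position(s).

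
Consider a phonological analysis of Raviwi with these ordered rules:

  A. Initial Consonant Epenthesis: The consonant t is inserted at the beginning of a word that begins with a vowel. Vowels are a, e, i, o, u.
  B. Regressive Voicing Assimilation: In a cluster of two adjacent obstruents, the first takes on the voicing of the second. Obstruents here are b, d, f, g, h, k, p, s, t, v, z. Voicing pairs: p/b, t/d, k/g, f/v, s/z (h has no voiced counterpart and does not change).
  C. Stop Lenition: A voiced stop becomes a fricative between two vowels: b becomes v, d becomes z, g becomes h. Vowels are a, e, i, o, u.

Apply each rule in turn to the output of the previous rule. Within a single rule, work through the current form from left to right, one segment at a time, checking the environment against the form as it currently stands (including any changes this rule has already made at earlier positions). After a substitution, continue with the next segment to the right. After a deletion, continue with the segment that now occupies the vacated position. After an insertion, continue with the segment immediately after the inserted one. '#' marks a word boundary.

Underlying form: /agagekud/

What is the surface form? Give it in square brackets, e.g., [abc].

[tahahekud]

A Initial Consonant Epenthesis: [agagekud] → [tagagekud]
B Regressive Voicing Assimilation: no change — [tagagekud]
C Stop Lenition: [tagagekud] → [tahahekud]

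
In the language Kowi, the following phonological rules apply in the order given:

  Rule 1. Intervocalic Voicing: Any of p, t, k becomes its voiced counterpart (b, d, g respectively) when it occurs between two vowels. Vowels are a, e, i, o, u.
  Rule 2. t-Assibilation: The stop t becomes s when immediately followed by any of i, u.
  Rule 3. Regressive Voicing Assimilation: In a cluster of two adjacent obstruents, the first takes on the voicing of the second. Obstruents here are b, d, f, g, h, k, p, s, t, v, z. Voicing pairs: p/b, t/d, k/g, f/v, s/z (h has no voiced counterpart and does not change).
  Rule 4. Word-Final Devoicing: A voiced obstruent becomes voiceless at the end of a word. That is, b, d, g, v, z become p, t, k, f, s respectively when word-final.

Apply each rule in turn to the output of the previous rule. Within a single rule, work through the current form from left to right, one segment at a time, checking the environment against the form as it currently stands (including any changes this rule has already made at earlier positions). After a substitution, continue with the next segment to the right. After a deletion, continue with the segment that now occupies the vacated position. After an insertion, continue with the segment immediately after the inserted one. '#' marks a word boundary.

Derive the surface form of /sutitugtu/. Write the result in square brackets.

Rule 1 Intervocalic Voicing: [sutitugtu] → [sudidugtu]
Rule 2 t-Assibilation: [sudidugtu] → [sudidugsu]
Rule 3 Regressive Voicing Assimilation: [sudidugsu] → [sudiduksu]
Rule 4 Word-Final Devoicing: no change — [sudiduksu]

[sudiduksu]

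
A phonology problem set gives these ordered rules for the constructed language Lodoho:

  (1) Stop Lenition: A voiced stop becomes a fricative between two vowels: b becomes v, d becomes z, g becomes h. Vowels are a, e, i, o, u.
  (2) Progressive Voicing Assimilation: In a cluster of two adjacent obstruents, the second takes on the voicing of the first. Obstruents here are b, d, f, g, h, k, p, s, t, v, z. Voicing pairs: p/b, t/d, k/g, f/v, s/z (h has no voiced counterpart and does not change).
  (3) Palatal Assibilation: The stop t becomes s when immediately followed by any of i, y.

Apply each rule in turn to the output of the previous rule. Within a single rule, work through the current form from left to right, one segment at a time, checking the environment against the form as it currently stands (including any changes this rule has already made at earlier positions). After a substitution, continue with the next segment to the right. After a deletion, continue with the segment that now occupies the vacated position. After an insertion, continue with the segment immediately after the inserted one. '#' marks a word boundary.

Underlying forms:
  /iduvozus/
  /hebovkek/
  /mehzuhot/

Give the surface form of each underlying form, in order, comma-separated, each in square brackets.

/iduvozus/:
  (1) Stop Lenition: [iduvozus] → [izuvozus]
  (2) Progressive Voicing Assimilation: no change — [izuvozus]
  (3) Palatal Assibilation: no change — [izuvozus]
/hebovkek/:
  (1) Stop Lenition: [hebovkek] → [hevovkek]
  (2) Progressive Voicing Assimilation: [hevovkek] → [hevovgek]
  (3) Palatal Assibilation: no change — [hevovgek]
/mehzuhot/:
  (1) Stop Lenition: no change — [mehzuhot]
  (2) Progressive Voicing Assimilation: [mehzuhot] → [mehsuhot]
  (3) Palatal Assibilation: no change — [mehsuhot]

[izuvozus], [hevovgek], [mehsuhot]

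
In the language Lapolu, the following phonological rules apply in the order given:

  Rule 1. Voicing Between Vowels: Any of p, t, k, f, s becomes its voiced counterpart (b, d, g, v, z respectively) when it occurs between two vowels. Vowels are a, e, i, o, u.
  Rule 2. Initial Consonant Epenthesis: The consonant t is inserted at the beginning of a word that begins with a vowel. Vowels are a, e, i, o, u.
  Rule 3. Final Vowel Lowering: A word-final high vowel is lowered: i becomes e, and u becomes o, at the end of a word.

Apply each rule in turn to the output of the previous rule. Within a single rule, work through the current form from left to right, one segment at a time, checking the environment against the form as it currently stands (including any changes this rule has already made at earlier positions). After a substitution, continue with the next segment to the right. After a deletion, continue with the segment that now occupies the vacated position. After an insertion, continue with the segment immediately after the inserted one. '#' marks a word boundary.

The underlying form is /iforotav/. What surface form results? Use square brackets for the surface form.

Rule 1 Voicing Between Vowels: [iforotav] → [ivorodav]
Rule 2 Initial Consonant Epenthesis: [ivorodav] → [tivorodav]
Rule 3 Final Vowel Lowering: no change — [tivorodav]

[tivorodav]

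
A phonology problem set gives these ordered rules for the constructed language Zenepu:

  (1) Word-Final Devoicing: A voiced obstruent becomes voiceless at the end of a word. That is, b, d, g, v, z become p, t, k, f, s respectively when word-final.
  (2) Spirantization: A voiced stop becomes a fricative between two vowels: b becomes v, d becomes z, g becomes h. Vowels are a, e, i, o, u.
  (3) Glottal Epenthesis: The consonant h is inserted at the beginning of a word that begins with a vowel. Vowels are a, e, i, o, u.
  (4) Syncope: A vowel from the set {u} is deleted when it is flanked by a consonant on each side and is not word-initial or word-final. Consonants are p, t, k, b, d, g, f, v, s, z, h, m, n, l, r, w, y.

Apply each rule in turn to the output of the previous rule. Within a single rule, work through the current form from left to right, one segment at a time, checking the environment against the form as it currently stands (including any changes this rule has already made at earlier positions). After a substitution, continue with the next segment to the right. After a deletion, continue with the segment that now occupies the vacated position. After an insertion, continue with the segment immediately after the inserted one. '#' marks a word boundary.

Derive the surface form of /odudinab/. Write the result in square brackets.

[hozzinap]

(1) Word-Final Devoicing: [odudinab] → [odudinap]
(2) Spirantization: [odudinap] → [ozuzinap]
(3) Glottal Epenthesis: [ozuzinap] → [hozuzinap]
(4) Syncope: [hozuzinap] → [hozzinap]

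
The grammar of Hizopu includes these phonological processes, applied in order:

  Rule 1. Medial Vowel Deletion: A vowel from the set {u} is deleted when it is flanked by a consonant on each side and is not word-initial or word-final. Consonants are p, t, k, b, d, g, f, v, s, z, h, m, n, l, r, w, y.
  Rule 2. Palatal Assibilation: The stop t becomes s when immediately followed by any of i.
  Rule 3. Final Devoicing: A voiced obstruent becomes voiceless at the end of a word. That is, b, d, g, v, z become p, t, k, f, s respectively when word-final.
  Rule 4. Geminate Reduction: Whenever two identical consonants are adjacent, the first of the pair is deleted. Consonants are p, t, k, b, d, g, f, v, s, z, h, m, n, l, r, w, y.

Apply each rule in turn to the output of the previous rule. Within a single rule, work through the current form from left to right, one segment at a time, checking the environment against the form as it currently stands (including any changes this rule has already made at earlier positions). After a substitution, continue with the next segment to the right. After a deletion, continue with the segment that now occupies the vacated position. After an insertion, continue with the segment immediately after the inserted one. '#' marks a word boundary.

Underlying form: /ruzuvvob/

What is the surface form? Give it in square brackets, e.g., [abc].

[rzvop]

Rule 1 Medial Vowel Deletion: [ruzuvvob] → [rzvvob]
Rule 2 Palatal Assibilation: no change — [rzvvob]
Rule 3 Final Devoicing: [rzvvob] → [rzvvop]
Rule 4 Geminate Reduction: [rzvvop] → [rzvop]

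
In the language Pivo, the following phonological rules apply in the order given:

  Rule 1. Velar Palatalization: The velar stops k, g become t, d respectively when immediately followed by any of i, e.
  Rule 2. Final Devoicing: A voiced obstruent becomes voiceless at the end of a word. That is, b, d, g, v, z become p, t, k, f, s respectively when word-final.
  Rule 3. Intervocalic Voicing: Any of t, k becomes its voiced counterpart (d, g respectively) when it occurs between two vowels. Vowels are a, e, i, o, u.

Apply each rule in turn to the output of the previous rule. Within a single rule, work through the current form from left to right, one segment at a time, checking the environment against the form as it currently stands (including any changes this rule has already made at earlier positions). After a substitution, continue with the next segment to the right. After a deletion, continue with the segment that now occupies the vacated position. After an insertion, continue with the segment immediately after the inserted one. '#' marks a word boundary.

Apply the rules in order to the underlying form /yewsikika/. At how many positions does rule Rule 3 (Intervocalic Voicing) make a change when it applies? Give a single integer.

Rule 1 Velar Palatalization: [yewsikika] → [yewsitika]
Rule 2 Final Devoicing: no change — [yewsitika]
Rule 3 Intervocalic Voicing: [yewsitika] → [yewsidiga]
Rule Rule 3 changed 2 position(s).

2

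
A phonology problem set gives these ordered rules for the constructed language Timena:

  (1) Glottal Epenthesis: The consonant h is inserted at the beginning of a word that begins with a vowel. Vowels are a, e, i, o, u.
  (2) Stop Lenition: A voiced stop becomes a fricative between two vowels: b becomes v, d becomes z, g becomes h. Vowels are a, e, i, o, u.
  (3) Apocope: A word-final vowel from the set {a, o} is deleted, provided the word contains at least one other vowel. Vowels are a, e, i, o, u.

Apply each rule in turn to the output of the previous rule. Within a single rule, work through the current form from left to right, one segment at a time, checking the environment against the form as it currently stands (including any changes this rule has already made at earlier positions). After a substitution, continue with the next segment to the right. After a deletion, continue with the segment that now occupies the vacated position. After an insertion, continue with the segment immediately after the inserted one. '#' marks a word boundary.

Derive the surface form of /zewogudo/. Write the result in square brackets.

(1) Glottal Epenthesis: no change — [zewogudo]
(2) Stop Lenition: [zewogudo] → [zewohuzo]
(3) Apocope: [zewohuzo] → [zewohuz]

[zewohuz]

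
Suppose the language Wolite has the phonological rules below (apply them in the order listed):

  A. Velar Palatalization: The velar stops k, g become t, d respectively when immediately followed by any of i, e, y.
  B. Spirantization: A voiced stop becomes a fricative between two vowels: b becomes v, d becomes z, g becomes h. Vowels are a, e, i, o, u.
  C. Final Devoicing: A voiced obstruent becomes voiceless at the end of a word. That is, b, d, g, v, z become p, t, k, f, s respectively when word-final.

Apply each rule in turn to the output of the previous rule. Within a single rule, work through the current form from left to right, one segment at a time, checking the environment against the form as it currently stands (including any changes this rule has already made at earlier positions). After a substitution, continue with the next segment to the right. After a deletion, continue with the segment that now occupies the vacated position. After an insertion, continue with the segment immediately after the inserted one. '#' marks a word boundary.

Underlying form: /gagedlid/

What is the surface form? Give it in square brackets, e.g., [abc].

A Velar Palatalization: [gagedlid] → [gadedlid]
B Spirantization: [gadedlid] → [gazedlid]
C Final Devoicing: [gazedlid] → [gazedlit]

[gazedlit]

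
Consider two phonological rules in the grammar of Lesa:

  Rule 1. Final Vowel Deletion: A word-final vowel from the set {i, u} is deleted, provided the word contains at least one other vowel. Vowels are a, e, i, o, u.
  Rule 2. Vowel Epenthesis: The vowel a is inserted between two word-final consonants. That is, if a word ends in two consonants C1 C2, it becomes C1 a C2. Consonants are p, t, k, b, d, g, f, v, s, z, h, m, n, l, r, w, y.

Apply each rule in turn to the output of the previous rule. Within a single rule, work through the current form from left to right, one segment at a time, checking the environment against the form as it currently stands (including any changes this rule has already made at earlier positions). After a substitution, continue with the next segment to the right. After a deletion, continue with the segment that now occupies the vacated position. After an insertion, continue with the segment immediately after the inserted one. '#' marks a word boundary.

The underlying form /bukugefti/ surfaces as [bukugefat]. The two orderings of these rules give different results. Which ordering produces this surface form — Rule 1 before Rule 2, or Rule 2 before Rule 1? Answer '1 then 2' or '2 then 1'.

1 then 2

Order 1 then 2:
  1 Final Vowel Deletion: [bukugefti] → [bukugeft]
  2 Vowel Epenthesis: [bukugeft] → [bukugefat]
  result: [bukugefat]
Order 2 then 1:
  2 Vowel Epenthesis: no change — [bukugefti]
  1 Final Vowel Deletion: [bukugefti] → [bukugeft]
  result: [bukugeft]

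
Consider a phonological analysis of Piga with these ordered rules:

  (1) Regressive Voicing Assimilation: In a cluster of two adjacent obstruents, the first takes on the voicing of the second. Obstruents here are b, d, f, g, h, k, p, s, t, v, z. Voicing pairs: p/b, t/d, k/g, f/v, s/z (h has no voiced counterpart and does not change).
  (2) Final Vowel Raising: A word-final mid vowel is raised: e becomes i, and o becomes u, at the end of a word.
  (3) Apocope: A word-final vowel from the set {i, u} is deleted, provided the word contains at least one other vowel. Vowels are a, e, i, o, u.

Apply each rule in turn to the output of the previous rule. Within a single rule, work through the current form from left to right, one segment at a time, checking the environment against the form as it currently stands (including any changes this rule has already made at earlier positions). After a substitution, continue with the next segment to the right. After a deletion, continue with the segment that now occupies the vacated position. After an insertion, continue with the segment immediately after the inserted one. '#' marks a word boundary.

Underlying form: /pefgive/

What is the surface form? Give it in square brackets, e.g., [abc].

[pevgiv]

(1) Regressive Voicing Assimilation: [pefgive] → [pevgive]
(2) Final Vowel Raising: [pevgive] → [pevgivi]
(3) Apocope: [pevgivi] → [pevgiv]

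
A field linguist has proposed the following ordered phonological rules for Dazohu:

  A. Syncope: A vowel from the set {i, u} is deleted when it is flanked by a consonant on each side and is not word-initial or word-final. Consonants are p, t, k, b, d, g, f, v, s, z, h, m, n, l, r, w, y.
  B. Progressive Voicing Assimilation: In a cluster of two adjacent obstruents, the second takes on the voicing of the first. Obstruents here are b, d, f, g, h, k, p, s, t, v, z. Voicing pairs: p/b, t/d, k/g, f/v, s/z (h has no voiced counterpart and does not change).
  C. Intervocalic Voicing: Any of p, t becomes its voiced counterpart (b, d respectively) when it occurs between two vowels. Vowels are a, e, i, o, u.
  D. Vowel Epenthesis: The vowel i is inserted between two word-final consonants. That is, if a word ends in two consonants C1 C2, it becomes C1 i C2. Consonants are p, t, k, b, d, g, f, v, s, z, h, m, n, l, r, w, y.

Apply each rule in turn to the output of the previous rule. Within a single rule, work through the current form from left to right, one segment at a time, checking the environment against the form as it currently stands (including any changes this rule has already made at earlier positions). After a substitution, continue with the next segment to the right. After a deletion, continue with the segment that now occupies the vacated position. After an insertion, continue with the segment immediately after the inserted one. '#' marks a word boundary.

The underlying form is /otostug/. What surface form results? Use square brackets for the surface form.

A Syncope: [otostug] → [otostg]
B Progressive Voicing Assimilation: [otostg] → [otostk]
C Intervocalic Voicing: [otostk] → [odostk]
D Vowel Epenthesis: [odostk] → [odostik]

[odostik]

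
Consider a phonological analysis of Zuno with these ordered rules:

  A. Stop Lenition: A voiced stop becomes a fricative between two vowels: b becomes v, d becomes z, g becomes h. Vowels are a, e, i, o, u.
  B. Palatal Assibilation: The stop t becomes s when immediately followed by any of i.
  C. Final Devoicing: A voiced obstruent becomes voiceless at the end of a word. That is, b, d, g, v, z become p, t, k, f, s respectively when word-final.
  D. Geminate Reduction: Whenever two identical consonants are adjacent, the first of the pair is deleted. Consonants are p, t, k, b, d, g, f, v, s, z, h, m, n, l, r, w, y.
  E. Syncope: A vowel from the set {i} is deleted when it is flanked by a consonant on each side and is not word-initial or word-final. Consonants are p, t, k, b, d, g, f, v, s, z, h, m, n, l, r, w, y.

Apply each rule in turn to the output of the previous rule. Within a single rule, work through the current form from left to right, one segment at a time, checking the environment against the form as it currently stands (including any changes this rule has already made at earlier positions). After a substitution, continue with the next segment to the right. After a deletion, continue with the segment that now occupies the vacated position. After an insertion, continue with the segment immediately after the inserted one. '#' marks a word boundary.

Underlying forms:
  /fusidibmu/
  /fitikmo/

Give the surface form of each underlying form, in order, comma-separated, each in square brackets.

/fusidibmu/:
  A Stop Lenition: [fusidibmu] → [fusizibmu]
  B Palatal Assibilation: no change — [fusizibmu]
  C Final Devoicing: no change — [fusizibmu]
  D Geminate Reduction: no change — [fusizibmu]
  E Syncope: [fusizibmu] → [fuszbmu]
/fitikmo/:
  A Stop Lenition: no change — [fitikmo]
  B Palatal Assibilation: [fitikmo] → [fisikmo]
  C Final Devoicing: no change — [fisikmo]
  D Geminate Reduction: no change — [fisikmo]
  E Syncope: [fisikmo] → [fskmo]

[fuszbmu], [fskmo]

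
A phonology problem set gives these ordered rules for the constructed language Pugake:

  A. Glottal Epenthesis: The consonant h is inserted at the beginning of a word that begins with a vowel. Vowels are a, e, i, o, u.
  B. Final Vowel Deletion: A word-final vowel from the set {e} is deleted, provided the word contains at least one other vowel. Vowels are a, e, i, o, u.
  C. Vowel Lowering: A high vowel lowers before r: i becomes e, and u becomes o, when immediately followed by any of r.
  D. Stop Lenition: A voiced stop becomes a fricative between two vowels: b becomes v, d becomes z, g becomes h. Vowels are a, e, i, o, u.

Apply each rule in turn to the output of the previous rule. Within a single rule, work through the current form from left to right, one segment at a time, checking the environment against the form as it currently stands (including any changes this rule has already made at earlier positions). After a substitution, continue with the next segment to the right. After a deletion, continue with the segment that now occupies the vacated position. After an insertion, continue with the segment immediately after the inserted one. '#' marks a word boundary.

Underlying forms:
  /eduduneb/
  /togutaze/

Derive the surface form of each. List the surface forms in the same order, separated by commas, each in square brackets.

[hezuzuneb], [tohutaz]

/eduduneb/:
  A Glottal Epenthesis: [eduduneb] → [heduduneb]
  B Final Vowel Deletion: no change — [heduduneb]
  C Vowel Lowering: no change — [heduduneb]
  D Stop Lenition: [heduduneb] → [hezuzuneb]
/togutaze/:
  A Glottal Epenthesis: no change — [togutaze]
  B Final Vowel Deletion: [togutaze] → [togutaz]
  C Vowel Lowering: no change — [togutaz]
  D Stop Lenition: [togutaz] → [tohutaz]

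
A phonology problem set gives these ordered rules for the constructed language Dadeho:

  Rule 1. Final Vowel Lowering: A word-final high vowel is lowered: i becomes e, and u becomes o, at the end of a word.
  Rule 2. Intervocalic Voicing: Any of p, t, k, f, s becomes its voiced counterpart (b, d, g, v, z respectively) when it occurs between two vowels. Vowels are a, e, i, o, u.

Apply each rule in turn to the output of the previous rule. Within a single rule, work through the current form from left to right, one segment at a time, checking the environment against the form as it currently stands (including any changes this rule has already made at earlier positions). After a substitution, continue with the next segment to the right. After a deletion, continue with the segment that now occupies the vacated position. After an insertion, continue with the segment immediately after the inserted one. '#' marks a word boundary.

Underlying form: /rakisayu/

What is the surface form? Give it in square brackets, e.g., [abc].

[ragizayo]

Rule 1 Final Vowel Lowering: [rakisayu] → [rakisayo]
Rule 2 Intervocalic Voicing: [rakisayo] → [ragizayo]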